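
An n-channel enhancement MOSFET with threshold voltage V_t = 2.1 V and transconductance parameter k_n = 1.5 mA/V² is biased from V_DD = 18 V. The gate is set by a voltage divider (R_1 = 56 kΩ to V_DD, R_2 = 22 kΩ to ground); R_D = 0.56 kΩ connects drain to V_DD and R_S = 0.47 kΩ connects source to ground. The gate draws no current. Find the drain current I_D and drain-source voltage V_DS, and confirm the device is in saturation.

I_D ≈ 2.5 mA, V_DS ≈ 15 V

V_G = V_DD·R_2/(R_1+R_2) = 18×22/78 = 5.08 V.
Assume saturation: I_D = (k_n/2)(V_GS − V_t)² with V_GS = V_G − I_D·R_S = 5.08 − 0.47·I_D.
Substituting gives 0.166·I_D² − 3.1·I_D + 6.65 = 0, with roots I_D = 2.47 or 16.2 mA.
The root I_D = 16.2 mA gives V_GS = -2.55 V ≤ V_t, so take I_D = 2.47 mA.
Then V_GS = 3.92 V and V_DS = V_DD − I_D(R_D+R_S) = 18 − 2.47×1.03 = 15.5 V.
Saturation requires V_DS ≥ V_GS − V_t = 1.82 V; 15.5 ≥ 1.82 ✓.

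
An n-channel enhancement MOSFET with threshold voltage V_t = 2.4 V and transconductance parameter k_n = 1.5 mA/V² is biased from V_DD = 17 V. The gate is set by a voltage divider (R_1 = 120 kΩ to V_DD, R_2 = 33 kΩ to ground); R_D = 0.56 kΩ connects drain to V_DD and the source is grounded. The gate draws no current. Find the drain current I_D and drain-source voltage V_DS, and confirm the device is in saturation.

V_G = V_DD·R_2/(R_1+R_2) = 17×33/153 = 3.67 V. With the source grounded, V_GS = V_G = 3.67 V.
Assume saturation: I_D = (k_n/2)(V_GS − V_t)² = (1.5/2)×(3.67 − 2.4)² = 0.75×1.27² = 1.2 mA.
V_DS = V_DD − I_D·R_D = 17 − 1.2×0.56 = 16.3 V.
Saturation requires V_DS ≥ V_GS − V_t = 1.27 V; 16.3 ≥ 1.27 ✓.

I_D ≈ 1.2 mA, V_DS ≈ 16 V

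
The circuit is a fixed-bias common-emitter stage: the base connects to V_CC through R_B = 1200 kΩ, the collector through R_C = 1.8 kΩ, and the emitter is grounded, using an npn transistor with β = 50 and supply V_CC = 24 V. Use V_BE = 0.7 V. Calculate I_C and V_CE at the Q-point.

Base loop: V_CC = I_B·R_B + V_BE, so I_B = (24 − 0.7)/1200 kΩ = 0.0194 mA.
In the active region I_C = β·I_B = 50 × 0.0194 = 0.971 mA.
Collector loop: V_CE = V_CC − I_C·R_C = 24 − 0.971×1.8 = 22.3 V.
Since V_CE = 22.3 V > V_CE(sat) ≈ 0.2 V, the transistor is in the active region as assumed.

I_C ≈ 0.97 mA, V_CE ≈ 22 V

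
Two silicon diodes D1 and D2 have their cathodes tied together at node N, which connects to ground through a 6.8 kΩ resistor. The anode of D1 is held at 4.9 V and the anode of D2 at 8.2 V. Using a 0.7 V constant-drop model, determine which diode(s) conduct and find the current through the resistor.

Assume both conduct. Then node N would need to be at both 4.9−0.7 = 4.2 V and 8.2−0.7 = 7.5 V, which is impossible.
Assume only D2 conducts: V_N = 8.2 − 0.7 = 7.5 V, so I_R = 7.5/6.8 = 1.1 mA.
Check D1: its anode-to-cathode voltage is 4.9 − 7.5 = -2.6 V < 0.7 V, so it is off. The assumption is consistent.

Only D2 conducts; I_R ≈ 1.1 mA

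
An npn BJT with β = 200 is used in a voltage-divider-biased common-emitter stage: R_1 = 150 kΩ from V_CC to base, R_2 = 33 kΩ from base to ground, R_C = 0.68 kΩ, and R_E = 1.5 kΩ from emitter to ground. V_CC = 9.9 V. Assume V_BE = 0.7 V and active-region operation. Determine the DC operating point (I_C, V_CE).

Thevenize the base divider: V_Th = V_CC·R_2/(R_1+R_2) = 9.9×33/183 = 1.79 V, R_Th = R_1‖R_2 = 27 kΩ.
Base-emitter loop: V_Th = I_B·R_Th + V_BE + (β+1)I_B·R_E, so I_B = (1.79 − 0.7) / (27 + 201×1.5) = 0.0033 mA.
I_C = β·I_B = 200×0.0033 = 0.661 mA, and I_E = (β+1)I_B = 0.664 mA.
V_CE = V_CC − I_C·R_C − I_E·R_E = 9.9 − 0.661×0.68 − 0.664×1.5 = 8.45 V.
V_CE = 8.45 V > 0.2 V confirms active-region operation.

I_C ≈ 0.66 mA, V_CE ≈ 8.5 V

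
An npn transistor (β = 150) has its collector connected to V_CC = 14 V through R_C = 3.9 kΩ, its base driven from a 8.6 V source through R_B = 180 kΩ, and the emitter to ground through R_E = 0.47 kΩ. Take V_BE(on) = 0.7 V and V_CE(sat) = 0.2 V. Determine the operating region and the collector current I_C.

saturation; I_C ≈ 3.2 mA

Assume active: I_B = (8.6 − 0.7)/(180 + 151×0.47) = 0.0315 mA, I_C = β·I_B = 4.72 mA.
Then V_CE = 14 − 4.72×3.9 − 4.75×0.47 = -6.65 V < 0.2 V — the active assumption fails.
Re-solve with V_CE = 0.2 V. KCL at the emitter: V_E/R_E = (V_BB−0.7−V_E)/R_B + (V_CC−0.2−V_E)/R_C, giving V_E = 1.5 V.
I_C = (V_CC − 0.2 − V_E)/R_C = (13.8 − 1.5)/3.9 = 3.15 mA.
Check: I_B = (7.9 − 1.5)/180 = 0.0356 mA, and β·I_B = 5.33 mA > I_C, confirming saturation.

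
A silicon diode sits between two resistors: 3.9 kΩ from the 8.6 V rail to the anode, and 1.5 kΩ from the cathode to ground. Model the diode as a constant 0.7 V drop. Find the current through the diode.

The two resistors are in series with the diode, so KVL gives 8.6 = I·3.9 + 0.7 + I·1.5.
I = (8.6 − 0.7) / (3.9 + 1.5) kΩ = 7.9 / 5.4 = 1.46 mA.

I ≈ 1.5 mA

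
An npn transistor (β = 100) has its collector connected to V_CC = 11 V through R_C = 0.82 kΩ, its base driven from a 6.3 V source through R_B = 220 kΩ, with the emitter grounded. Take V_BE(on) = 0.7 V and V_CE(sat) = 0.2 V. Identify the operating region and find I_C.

Assume active. Base-emitter loop: I_B = (V_BB − V_BE)/R_B = (6.3 − 0.7)/220 = 0.0255 mA.
I_C = β·I_B = 100×0.0255 = 2.55 mA.
V_CE = V_CC − I_C·R_C = 11 − 2.55×0.82 = 8.91 V > V_CE(sat), so the active-region assumption holds.

active; I_C ≈ 2.5 mA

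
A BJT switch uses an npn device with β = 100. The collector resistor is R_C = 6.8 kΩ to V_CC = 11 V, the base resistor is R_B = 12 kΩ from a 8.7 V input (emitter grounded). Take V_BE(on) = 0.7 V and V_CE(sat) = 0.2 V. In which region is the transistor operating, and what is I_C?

saturation; I_C ≈ 1.6 mA

Assume active: I_B = (8.7 − 0.7)/12 = 0.667 mA, giving I_C = β·I_B = 66.7 mA.
But then V_CE = 11 − 66.7×6.8 = -442 V < V_CE(sat) = 0.2 V — impossible in the active region.
So the transistor is saturated. With V_CE = 0.2 V, I_C = (V_CC − 0.2)/R_C = 10.8/6.8 = 1.59 mA.
Check: β·I_B = 66.7 mA > I_C = 1.59 mA, confirming saturation.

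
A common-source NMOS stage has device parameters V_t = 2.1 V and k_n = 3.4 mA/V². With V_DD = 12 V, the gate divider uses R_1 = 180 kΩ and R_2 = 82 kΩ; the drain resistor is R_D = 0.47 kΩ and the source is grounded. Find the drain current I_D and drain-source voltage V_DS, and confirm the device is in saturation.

V_G = V_DD·R_2/(R_1+R_2) = 12×82/262 = 3.76 V. With the source grounded, V_GS = V_G = 3.76 V.
Assume saturation: I_D = (k_n/2)(V_GS − V_t)² = (3.4/2)×(3.76 − 2.1)² = 1.7×1.66² = 4.66 mA.
V_DS = V_DD − I_D·R_D = 12 − 4.66×0.47 = 9.81 V.
Saturation requires V_DS ≥ V_GS − V_t = 1.66 V; 9.81 ≥ 1.66 ✓.

I_D ≈ 4.7 mA, V_DS ≈ 9.8 V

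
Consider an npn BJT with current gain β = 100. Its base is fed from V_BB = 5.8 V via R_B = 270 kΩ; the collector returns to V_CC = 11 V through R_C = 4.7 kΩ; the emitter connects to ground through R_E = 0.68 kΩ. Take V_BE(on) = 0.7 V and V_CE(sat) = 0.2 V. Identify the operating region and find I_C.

active; I_C ≈ 1.5 mA

Assume active. Base-emitter loop: I_B = (V_BB − V_BE)/(R_B + (β+1)R_E) = (5.8 − 0.7)/(270 + 101×0.68) = 0.0151 mA.
I_C = β·I_B = 100×0.0151 = 1.51 mA.
V_CE = V_CC − I_C·R_C − I_E·R_E = 11 − 1.51×4.7 − 1.52×0.68 = 2.89 V > V_CE(sat), so the active-region assumption holds.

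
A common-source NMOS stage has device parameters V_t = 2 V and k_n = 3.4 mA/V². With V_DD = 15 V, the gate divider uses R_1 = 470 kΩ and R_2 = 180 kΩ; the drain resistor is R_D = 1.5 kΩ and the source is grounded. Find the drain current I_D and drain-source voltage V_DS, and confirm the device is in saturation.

V_G = V_DD·R_2/(R_1+R_2) = 15×180/650 = 4.15 V. With the source grounded, V_GS = V_G = 4.15 V.
Assume saturation: I_D = (k_n/2)(V_GS − V_t)² = (3.4/2)×(4.15 − 2)² = 1.7×2.15² = 7.89 mA.
V_DS = V_DD − I_D·R_D = 15 − 7.89×1.5 = 3.17 V.
Saturation requires V_DS ≥ V_GS − V_t = 2.15 V; 3.17 ≥ 2.15 ✓.

I_D ≈ 7.9 mA, V_DS ≈ 3.2 V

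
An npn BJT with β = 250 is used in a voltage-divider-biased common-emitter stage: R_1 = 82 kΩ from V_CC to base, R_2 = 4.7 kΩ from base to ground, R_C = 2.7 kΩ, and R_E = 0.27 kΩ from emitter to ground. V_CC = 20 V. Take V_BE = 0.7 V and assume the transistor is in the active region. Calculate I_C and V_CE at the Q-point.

Thevenize the base divider: V_Th = V_CC·R_2/(R_1+R_2) = 20×4.7/86.7 = 1.08 V, R_Th = R_1‖R_2 = 4.45 kΩ.
Base-emitter loop: V_Th = I_B·R_Th + V_BE + (β+1)I_B·R_E, so I_B = (1.08 − 0.7) / (4.45 + 251×0.27) = 0.00532 mA.
I_C = β·I_B = 250×0.00532 = 1.33 mA, and I_E = (β+1)I_B = 1.34 mA.
V_CE = V_CC − I_C·R_C − I_E·R_E = 20 − 1.33×2.7 − 1.34×0.27 = 16 V.
V_CE = 16 V > 0.2 V confirms active-region operation.

I_C ≈ 1.3 mA, V_CE ≈ 16 V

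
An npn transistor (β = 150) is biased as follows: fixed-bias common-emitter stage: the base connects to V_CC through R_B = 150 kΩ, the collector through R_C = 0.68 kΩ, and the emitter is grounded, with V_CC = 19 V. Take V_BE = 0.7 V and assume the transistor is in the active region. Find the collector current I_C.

I_C ≈ 18 mA

Base loop: V_CC = I_B·R_B + V_BE, so I_B = (19 − 0.7)/150 kΩ = 0.122 mA.
In the active region I_C = β·I_B = 150 × 0.122 = 18.3 mA.
Collector loop: V_CE = V_CC − I_C·R_C = 19 − 18.3×0.68 = 6.56 V.
Since V_CE = 6.56 V > V_CE(sat) ≈ 0.2 V, the transistor is in the active region as assumed.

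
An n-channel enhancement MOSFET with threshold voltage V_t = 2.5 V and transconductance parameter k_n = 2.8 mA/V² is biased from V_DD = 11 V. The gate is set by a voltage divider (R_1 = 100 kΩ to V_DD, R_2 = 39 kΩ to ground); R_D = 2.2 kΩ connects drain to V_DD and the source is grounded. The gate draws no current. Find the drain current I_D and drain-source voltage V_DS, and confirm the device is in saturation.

I_D ≈ 0.48 mA, V_DS ≈ 9.9 V

V_G = V_DD·R_2/(R_1+R_2) = 11×39/139 = 3.09 V. With the source grounded, V_GS = V_G = 3.09 V.
Assume saturation: I_D = (k_n/2)(V_GS − V_t)² = (2.8/2)×(3.09 − 2.5)² = 1.4×0.586² = 0.481 mA.
V_DS = V_DD − I_D·R_D = 11 − 0.481×2.2 = 9.94 V.
Saturation requires V_DS ≥ V_GS − V_t = 0.586 V; 9.94 ≥ 0.586 ✓.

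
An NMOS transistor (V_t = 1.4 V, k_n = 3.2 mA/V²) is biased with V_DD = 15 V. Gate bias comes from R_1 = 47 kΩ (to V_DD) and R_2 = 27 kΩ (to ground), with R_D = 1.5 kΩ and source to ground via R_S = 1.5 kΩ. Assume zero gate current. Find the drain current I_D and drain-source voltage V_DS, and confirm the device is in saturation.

V_G = V_DD·R_2/(R_1+R_2) = 15×27/74 = 5.47 V.
Assume saturation: I_D = (k_n/2)(V_GS − V_t)² with V_GS = V_G − I_D·R_S = 5.47 − 1.5·I_D.
Substituting gives 3.6·I_D² − 20.6·I_D + 26.5 = 0, with roots I_D = 1.97 or 3.73 mA.
The root I_D = 3.73 mA gives V_GS = -0.128 V ≤ V_t, so take I_D = 1.97 mA.
Then V_GS = 2.51 V and V_DS = V_DD − I_D(R_D+R_S) = 15 − 1.97×3 = 9.08 V.
Saturation requires V_DS ≥ V_GS − V_t = 1.11 V; 9.08 ≥ 1.11 ✓.

I_D ≈ 2 mA, V_DS ≈ 9.1 V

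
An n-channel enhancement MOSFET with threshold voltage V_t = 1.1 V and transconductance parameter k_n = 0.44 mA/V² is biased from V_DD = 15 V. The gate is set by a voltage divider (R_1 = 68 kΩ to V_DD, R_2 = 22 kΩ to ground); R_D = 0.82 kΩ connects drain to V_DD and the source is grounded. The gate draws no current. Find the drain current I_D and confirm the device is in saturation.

V_G = V_DD·R_2/(R_1+R_2) = 15×22/90 = 3.67 V. With the source grounded, V_GS = V_G = 3.67 V.
Assume saturation: I_D = (k_n/2)(V_GS − V_t)² = (0.44/2)×(3.67 − 1.1)² = 0.22×2.57² = 1.45 mA.
V_DS = V_DD − I_D·R_D = 15 − 1.45×0.82 = 13.8 V.
Saturation requires V_DS ≥ V_GS − V_t = 2.57 V; 13.8 ≥ 2.57 ✓.

I_D ≈ 1.4 mA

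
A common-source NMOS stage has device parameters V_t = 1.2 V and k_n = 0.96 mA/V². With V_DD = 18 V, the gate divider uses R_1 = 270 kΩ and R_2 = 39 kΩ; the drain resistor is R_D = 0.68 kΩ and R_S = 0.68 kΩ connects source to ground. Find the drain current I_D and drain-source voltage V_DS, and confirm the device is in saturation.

V_G = V_DD·R_2/(R_1+R_2) = 18×39/309 = 2.27 V.
Assume saturation: I_D = (k_n/2)(V_GS − V_t)² with V_GS = V_G − I_D·R_S = 2.27 − 0.68·I_D.
Substituting gives 0.222·I_D² − 1.7·I_D + 0.551 = 0, with roots I_D = 0.339 or 7.32 mA.
The root I_D = 7.32 mA gives V_GS = -2.7 V ≤ V_t, so take I_D = 0.339 mA.
Then V_GS = 2.04 V and V_DS = V_DD − I_D(R_D+R_S) = 18 − 0.339×1.36 = 17.5 V.
Saturation requires V_DS ≥ V_GS − V_t = 0.841 V; 17.5 ≥ 0.841 ✓.

I_D ≈ 0.34 mA, V_DS ≈ 18 V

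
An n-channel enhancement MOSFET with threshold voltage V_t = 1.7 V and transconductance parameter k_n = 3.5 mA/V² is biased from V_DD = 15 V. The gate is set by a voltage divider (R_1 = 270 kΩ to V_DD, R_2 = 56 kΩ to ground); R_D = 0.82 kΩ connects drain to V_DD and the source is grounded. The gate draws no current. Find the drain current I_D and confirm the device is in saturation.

I_D ≈ 1.3 mA

V_G = V_DD·R_2/(R_1+R_2) = 15×56/326 = 2.58 V. With the source grounded, V_GS = V_G = 2.58 V.
Assume saturation: I_D = (k_n/2)(V_GS − V_t)² = (3.5/2)×(2.58 − 1.7)² = 1.75×0.877² = 1.35 mA.
V_DS = V_DD − I_D·R_D = 15 − 1.35×0.82 = 13.9 V.
Saturation requires V_DS ≥ V_GS − V_t = 0.877 V; 13.9 ≥ 0.877 ✓.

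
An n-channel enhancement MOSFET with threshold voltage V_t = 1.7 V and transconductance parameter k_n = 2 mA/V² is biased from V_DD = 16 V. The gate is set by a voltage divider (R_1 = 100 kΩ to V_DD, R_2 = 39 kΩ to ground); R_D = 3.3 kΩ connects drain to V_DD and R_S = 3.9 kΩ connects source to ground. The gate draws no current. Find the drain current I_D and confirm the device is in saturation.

V_G = V_DD·R_2/(R_1+R_2) = 16×39/139 = 4.49 V.
Assume saturation: I_D = (k_n/2)(V_GS − V_t)² with V_GS = V_G − I_D·R_S = 4.49 − 3.9·I_D.
Substituting gives 15.2·I_D² − 22.8·I_D + 7.78 = 0, with roots I_D = 0.529 or 0.967 mA.
The root I_D = 0.967 mA gives V_GS = 0.716 V ≤ V_t, so take I_D = 0.529 mA.
Then V_GS = 2.43 V and V_DS = V_DD − I_D(R_D+R_S) = 16 − 0.529×7.2 = 12.2 V.
Saturation requires V_DS ≥ V_GS − V_t = 0.727 V; 12.2 ≥ 0.727 ✓.

I_D ≈ 0.53 mA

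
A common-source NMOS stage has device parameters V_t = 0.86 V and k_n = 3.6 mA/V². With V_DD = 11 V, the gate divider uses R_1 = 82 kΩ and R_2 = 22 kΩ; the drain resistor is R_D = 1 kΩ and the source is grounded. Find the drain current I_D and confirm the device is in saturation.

V_G = V_DD·R_2/(R_1+R_2) = 11×22/104 = 2.33 V. With the source grounded, V_GS = V_G = 2.33 V.
Assume saturation: I_D = (k_n/2)(V_GS − V_t)² = (3.6/2)×(2.33 − 0.86)² = 1.8×1.47² = 3.87 mA.
V_DS = V_DD − I_D·R_D = 11 − 3.87×1 = 7.13 V.
Saturation requires V_DS ≥ V_GS − V_t = 1.47 V; 7.13 ≥ 1.47 ✓.

I_D ≈ 3.9 mA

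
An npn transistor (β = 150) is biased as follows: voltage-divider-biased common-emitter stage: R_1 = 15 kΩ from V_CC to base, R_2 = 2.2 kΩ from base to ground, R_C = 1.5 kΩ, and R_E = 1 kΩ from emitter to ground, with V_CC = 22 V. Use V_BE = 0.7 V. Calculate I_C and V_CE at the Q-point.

I_C ≈ 2.1 mA, V_CE ≈ 17 V

Thevenize the base divider: V_Th = V_CC·R_2/(R_1+R_2) = 22×2.2/17.2 = 2.81 V, R_Th = R_1‖R_2 = 1.92 kΩ.
Base-emitter loop: V_Th = I_B·R_Th + V_BE + (β+1)I_B·R_E, so I_B = (2.81 − 0.7) / (1.92 + 151×1) = 0.0138 mA.
I_C = β·I_B = 150×0.0138 = 2.07 mA, and I_E = (β+1)I_B = 2.09 mA.
V_CE = V_CC − I_C·R_C − I_E·R_E = 22 − 2.07×1.5 − 2.09×1 = 16.8 V.
V_CE = 16.8 V > 0.2 V confirms active-region operation.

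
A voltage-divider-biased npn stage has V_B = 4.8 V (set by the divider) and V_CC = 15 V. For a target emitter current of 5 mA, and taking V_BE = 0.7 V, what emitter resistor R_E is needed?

R_E ≈ 0.82 kΩ

V_E = V_B − V_BE = 4.8 − 0.7 = 4.1 V.
R_E = V_E / I_E = 4.1 / 5 = 0.82 kΩ.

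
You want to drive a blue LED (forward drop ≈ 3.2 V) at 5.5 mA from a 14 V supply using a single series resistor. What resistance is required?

R ≈ 2 kΩ

The resistor drops V_S − V_D = 14 − 3.2 = 10.8 V at 5.5 mA.
R = 10.8 V / 5.5 mA = 1.96 kΩ.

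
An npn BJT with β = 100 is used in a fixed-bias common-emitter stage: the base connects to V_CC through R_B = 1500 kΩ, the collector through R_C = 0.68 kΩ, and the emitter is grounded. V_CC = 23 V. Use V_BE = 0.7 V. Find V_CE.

Base loop: V_CC = I_B·R_B + V_BE, so I_B = (23 − 0.7)/1500 kΩ = 0.0149 mA.
In the active region I_C = β·I_B = 100 × 0.0149 = 1.49 mA.
Collector loop: V_CE = V_CC − I_C·R_C = 23 − 1.49×0.68 = 22 V.
Since V_CE = 22 V > V_CE(sat) ≈ 0.2 V, the transistor is in the active region as assumed.

V_CE ≈ 22 V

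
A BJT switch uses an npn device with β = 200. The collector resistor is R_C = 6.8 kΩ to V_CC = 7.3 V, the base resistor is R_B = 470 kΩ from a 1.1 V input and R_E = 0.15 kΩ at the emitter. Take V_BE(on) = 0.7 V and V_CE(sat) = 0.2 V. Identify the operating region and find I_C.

active; I_C ≈ 0.16 mA

Assume active. Base-emitter loop: I_B = (V_BB − V_BE)/(R_B + (β+1)R_E) = (1.1 − 0.7)/(470 + 201×0.15) = 0.0008 mA.
I_C = β·I_B = 200×0.0008 = 0.16 mA.
V_CE = V_CC − I_C·R_C − I_E·R_E = 7.3 − 0.16×6.8 − 0.161×0.15 = 6.19 V > V_CE(sat), so the active-region assumption holds.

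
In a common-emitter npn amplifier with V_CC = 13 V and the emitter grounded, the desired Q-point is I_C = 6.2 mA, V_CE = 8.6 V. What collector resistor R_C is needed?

R_C ≈ 0.71 kΩ

Collector loop: V_CC = I_C·R_C + V_CE.
R_C = (V_CC − V_CE)/I_C = (13 − 8.6)/6.2 = 0.71 kΩ.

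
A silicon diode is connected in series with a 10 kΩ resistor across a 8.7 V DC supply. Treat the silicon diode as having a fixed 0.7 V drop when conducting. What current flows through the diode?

I ≈ 0.8 mA

KVL around the loop: 8.7 = V_D + I·R = 0.7 + I × 10 kΩ.
So I = (8.7 − 0.7) / 10 kΩ = 8 / 10 = 0.8 mA.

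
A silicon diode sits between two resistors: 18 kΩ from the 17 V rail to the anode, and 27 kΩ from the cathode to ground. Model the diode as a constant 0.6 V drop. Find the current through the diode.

I ≈ 0.36 mA

The two resistors are in series with the diode, so KVL gives 17 = I·18 + 0.6 + I·27.
I = (17 − 0.6) / (18 + 27) kΩ = 16.4 / 45 = 0.364 mA.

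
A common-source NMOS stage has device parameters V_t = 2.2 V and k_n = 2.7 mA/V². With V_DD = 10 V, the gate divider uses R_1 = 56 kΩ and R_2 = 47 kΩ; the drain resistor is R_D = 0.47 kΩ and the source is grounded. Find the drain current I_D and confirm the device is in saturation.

V_G = V_DD·R_2/(R_1+R_2) = 10×47/103 = 4.56 V. With the source grounded, V_GS = V_G = 4.56 V.
Assume saturation: I_D = (k_n/2)(V_GS − V_t)² = (2.7/2)×(4.56 − 2.2)² = 1.35×2.36² = 7.54 mA.
V_DS = V_DD − I_D·R_D = 10 − 7.54×0.47 = 6.46 V.
Saturation requires V_DS ≥ V_GS − V_t = 2.36 V; 6.46 ≥ 2.36 ✓.

I_D ≈ 7.5 mA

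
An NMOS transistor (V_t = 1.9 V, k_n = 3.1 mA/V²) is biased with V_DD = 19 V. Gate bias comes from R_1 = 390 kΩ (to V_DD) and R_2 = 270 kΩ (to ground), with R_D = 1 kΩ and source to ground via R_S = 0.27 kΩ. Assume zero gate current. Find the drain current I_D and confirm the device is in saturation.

V_G = V_DD·R_2/(R_1+R_2) = 19×270/660 = 7.77 V.
Assume saturation: I_D = (k_n/2)(V_GS − V_t)² with V_GS = V_G − I_D·R_S = 7.77 − 0.27·I_D.
Substituting gives 0.113·I_D² − 5.92·I_D + 53.5 = 0, with roots I_D = 11.6 or 40.7 mA.
The root I_D = 40.7 mA gives V_GS = -3.23 V ≤ V_t, so take I_D = 11.6 mA.
Then V_GS = 4.64 V and V_DS = V_DD − I_D(R_D+R_S) = 19 − 11.6×1.27 = 4.25 V.
Saturation requires V_DS ≥ V_GS − V_t = 2.74 V; 4.25 ≥ 2.74 ✓.

I_D ≈ 12 mA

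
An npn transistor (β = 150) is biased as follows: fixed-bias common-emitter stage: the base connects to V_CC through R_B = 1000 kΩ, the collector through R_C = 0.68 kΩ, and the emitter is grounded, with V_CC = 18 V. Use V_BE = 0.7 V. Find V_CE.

V_CE ≈ 16 V

Base loop: V_CC = I_B·R_B + V_BE, so I_B = (18 − 0.7)/1000 kΩ = 0.0173 mA.
In the active region I_C = β·I_B = 150 × 0.0173 = 2.59 mA.
Collector loop: V_CE = V_CC − I_C·R_C = 18 − 2.59×0.68 = 16.2 V.
Since V_CE = 16.2 V > V_CE(sat) ≈ 0.2 V, the transistor is in the active region as assumed.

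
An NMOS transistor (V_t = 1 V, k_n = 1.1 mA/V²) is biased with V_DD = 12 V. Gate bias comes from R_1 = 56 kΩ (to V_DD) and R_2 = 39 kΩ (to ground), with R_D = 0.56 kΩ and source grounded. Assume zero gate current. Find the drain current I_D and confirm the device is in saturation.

V_G = V_DD·R_2/(R_1+R_2) = 12×39/95 = 4.93 V. With the source grounded, V_GS = V_G = 4.93 V.
Assume saturation: I_D = (k_n/2)(V_GS − V_t)² = (1.1/2)×(4.93 − 1)² = 0.55×3.93² = 8.48 mA.
V_DS = V_DD − I_D·R_D = 12 − 8.48×0.56 = 7.25 V.
Saturation requires V_DS ≥ V_GS − V_t = 3.93 V; 7.25 ≥ 3.93 ✓.

I_D ≈ 8.5 mA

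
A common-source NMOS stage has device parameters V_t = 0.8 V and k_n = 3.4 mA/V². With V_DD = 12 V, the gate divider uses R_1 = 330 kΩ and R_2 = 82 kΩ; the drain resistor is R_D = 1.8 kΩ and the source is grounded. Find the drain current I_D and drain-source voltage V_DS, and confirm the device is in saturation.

V_G = V_DD·R_2/(R_1+R_2) = 12×82/412 = 2.39 V. With the source grounded, V_GS = V_G = 2.39 V.
Assume saturation: I_D = (k_n/2)(V_GS − V_t)² = (3.4/2)×(2.39 − 0.8)² = 1.7×1.59² = 4.29 mA.
V_DS = V_DD − I_D·R_D = 12 − 4.29×1.8 = 4.28 V.
Saturation requires V_DS ≥ V_GS − V_t = 1.59 V; 4.28 ≥ 1.59 ✓.

I_D ≈ 4.3 mA, V_DS ≈ 4.3 V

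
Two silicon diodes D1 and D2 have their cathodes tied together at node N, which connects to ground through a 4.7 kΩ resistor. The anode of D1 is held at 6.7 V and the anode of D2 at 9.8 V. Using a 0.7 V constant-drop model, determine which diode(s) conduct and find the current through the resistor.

Only D2 conducts; I_R ≈ 1.9 mA

Assume both conduct. Then node N would need to be at both 6.7−0.7 = 6 V and 9.8−0.7 = 9.1 V, which is impossible.
Assume only D2 conducts: V_N = 9.8 − 0.7 = 9.1 V, so I_R = 9.1/4.7 = 1.94 mA.
Check D1: its anode-to-cathode voltage is 6.7 − 9.1 = -2.4 V < 0.7 V, so it is off. The assumption is consistent.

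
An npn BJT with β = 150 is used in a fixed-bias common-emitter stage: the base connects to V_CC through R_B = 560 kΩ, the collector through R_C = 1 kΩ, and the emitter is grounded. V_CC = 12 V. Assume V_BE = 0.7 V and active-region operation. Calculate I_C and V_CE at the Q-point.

Base loop: V_CC = I_B·R_B + V_BE, so I_B = (12 − 0.7)/560 kΩ = 0.0202 mA.
In the active region I_C = β·I_B = 150 × 0.0202 = 3.03 mA.
Collector loop: V_CE = V_CC − I_C·R_C = 12 − 3.03×1 = 8.97 V.
Since V_CE = 8.97 V > V_CE(sat) ≈ 0.2 V, the transistor is in the active region as assumed.

I_C ≈ 3 mA, V_CE ≈ 9 V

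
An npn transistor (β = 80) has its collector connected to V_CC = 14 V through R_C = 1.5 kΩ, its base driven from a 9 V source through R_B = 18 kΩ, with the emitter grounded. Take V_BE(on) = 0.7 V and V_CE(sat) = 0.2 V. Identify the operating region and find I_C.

saturation; I_C ≈ 9.2 mA

Assume active: I_B = (9 − 0.7)/18 = 0.461 mA, giving I_C = β·I_B = 36.9 mA.
But then V_CE = 14 − 36.9×1.5 = -41.3 V < V_CE(sat) = 0.2 V — impossible in the active region.
So the transistor is saturated. With V_CE = 0.2 V, I_C = (V_CC − 0.2)/R_C = 13.8/1.5 = 9.2 mA.
Check: β·I_B = 36.9 mA > I_C = 9.2 mA, confirming saturation.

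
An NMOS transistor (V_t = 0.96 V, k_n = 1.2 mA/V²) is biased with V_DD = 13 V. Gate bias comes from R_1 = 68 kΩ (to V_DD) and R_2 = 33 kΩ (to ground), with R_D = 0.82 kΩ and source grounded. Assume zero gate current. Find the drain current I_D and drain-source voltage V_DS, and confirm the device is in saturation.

I_D ≈ 6.5 mA, V_DS ≈ 7.7 V

V_G = V_DD·R_2/(R_1+R_2) = 13×33/101 = 4.25 V. With the source grounded, V_GS = V_G = 4.25 V.
Assume saturation: I_D = (k_n/2)(V_GS − V_t)² = (1.2/2)×(4.25 − 0.96)² = 0.6×3.29² = 6.48 mA.
V_DS = V_DD − I_D·R_D = 13 − 6.48×0.82 = 7.68 V.
Saturation requires V_DS ≥ V_GS − V_t = 3.29 V; 7.68 ≥ 3.29 ✓.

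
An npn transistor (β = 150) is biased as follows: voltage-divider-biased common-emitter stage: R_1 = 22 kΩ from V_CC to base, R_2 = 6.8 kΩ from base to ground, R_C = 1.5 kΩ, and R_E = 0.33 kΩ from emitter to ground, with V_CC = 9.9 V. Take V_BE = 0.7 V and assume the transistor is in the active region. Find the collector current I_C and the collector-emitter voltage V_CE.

I_C ≈ 4.5 mA, V_CE ≈ 1.7 V

Thevenize the base divider: V_Th = V_CC·R_2/(R_1+R_2) = 9.9×6.8/28.8 = 2.34 V, R_Th = R_1‖R_2 = 5.19 kΩ.
Base-emitter loop: V_Th = I_B·R_Th + V_BE + (β+1)I_B·R_E, so I_B = (2.34 − 0.7) / (5.19 + 151×0.33) = 0.0298 mA.
I_C = β·I_B = 150×0.0298 = 4.46 mA, and I_E = (β+1)I_B = 4.49 mA.
V_CE = V_CC − I_C·R_C − I_E·R_E = 9.9 − 4.46×1.5 − 4.49×0.33 = 1.72 V.
V_CE = 1.72 V > 0.2 V confirms active-region operation.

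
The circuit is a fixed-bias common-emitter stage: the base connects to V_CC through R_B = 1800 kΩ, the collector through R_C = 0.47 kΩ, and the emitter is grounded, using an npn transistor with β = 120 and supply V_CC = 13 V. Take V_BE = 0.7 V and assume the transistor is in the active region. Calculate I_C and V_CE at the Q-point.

Base loop: V_CC = I_B·R_B + V_BE, so I_B = (13 − 0.7)/1800 kΩ = 0.00683 mA.
In the active region I_C = β·I_B = 120 × 0.00683 = 0.82 mA.
Collector loop: V_CE = V_CC − I_C·R_C = 13 − 0.82×0.47 = 12.6 V.
Since V_CE = 12.6 V > V_CE(sat) ≈ 0.2 V, the transistor is in the active region as assumed.

I_C ≈ 0.82 mA, V_CE ≈ 13 V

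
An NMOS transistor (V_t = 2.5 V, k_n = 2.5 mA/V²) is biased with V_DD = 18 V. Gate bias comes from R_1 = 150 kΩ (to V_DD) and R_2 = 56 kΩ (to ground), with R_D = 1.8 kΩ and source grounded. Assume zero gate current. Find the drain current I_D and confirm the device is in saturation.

I_D ≈ 7.2 mA

V_G = V_DD·R_2/(R_1+R_2) = 18×56/206 = 4.89 V. With the source grounded, V_GS = V_G = 4.89 V.
Assume saturation: I_D = (k_n/2)(V_GS − V_t)² = (2.5/2)×(4.89 − 2.5)² = 1.25×2.39² = 7.16 mA.
V_DS = V_DD − I_D·R_D = 18 − 7.16×1.8 = 5.11 V.
Saturation requires V_DS ≥ V_GS − V_t = 2.39 V; 5.11 ≥ 2.39 ✓.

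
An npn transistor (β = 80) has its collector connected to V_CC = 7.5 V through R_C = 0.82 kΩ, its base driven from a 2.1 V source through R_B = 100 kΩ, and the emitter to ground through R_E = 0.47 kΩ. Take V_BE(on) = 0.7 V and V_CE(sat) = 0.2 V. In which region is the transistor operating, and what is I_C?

Assume active. Base-emitter loop: I_B = (V_BB − V_BE)/(R_B + (β+1)R_E) = (2.1 − 0.7)/(100 + 81×0.47) = 0.0101 mA.
I_C = β·I_B = 80×0.0101 = 0.811 mA.
V_CE = V_CC − I_C·R_C − I_E·R_E = 7.5 − 0.811×0.82 − 0.821×0.47 = 6.45 V > V_CE(sat), so the active-region assumption holds.

active; I_C ≈ 0.81 mA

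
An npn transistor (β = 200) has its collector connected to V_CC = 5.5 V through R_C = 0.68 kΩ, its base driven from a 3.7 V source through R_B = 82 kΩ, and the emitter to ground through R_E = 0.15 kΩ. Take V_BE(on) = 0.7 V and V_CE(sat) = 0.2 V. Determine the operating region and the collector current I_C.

Assume active. Base-emitter loop: I_B = (V_BB − V_BE)/(R_B + (β+1)R_E) = (3.7 − 0.7)/(82 + 201×0.15) = 0.0267 mA.
I_C = β·I_B = 200×0.0267 = 5.35 mA.
V_CE = V_CC − I_C·R_C − I_E·R_E = 5.5 − 5.35×0.68 − 5.38×0.15 = 1.06 V > V_CE(sat), so the active-region assumption holds.

active; I_C ≈ 5.3 mA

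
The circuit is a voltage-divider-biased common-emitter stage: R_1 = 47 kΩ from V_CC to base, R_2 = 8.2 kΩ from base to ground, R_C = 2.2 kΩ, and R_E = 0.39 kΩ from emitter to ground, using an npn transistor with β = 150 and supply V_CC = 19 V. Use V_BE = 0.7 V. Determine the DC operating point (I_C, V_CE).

I_C ≈ 4.8 mA, V_CE ≈ 6.5 V

Thevenize the base divider: V_Th = V_CC·R_2/(R_1+R_2) = 19×8.2/55.2 = 2.82 V, R_Th = R_1‖R_2 = 6.98 kΩ.
Base-emitter loop: V_Th = I_B·R_Th + V_BE + (β+1)I_B·R_E, so I_B = (2.82 − 0.7) / (6.98 + 151×0.39) = 0.0322 mA.
I_C = β·I_B = 150×0.0322 = 4.83 mA, and I_E = (β+1)I_B = 4.87 mA.
V_CE = V_CC − I_C·R_C − I_E·R_E = 19 − 4.83×2.2 − 4.87×0.39 = 6.47 V.
V_CE = 6.47 V > 0.2 V confirms active-region operation.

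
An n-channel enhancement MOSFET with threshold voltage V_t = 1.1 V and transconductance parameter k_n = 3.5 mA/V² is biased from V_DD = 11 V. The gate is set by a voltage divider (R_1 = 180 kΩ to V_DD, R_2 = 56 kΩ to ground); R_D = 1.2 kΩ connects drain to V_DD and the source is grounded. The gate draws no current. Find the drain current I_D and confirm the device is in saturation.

V_G = V_DD·R_2/(R_1+R_2) = 11×56/236 = 2.61 V. With the source grounded, V_GS = V_G = 2.61 V.
Assume saturation: I_D = (k_n/2)(V_GS − V_t)² = (3.5/2)×(2.61 − 1.1)² = 1.75×1.51² = 3.99 mA.
V_DS = V_DD − I_D·R_D = 11 − 3.99×1.2 = 6.21 V.
Saturation requires V_DS ≥ V_GS − V_t = 1.51 V; 6.21 ≥ 1.51 ✓.

I_D ≈ 4 mA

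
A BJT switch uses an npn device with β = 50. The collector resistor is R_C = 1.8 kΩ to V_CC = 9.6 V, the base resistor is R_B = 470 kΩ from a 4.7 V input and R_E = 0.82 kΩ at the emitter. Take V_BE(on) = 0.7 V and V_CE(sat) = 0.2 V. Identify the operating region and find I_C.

Assume active. Base-emitter loop: I_B = (V_BB − V_BE)/(R_B + (β+1)R_E) = (4.7 − 0.7)/(470 + 51×0.82) = 0.00782 mA.
I_C = β·I_B = 50×0.00782 = 0.391 mA.
V_CE = V_CC − I_C·R_C − I_E·R_E = 9.6 − 0.391×1.8 − 0.399×0.82 = 8.57 V > V_CE(sat), so the active-region assumption holds.

active; I_C ≈ 0.39 mA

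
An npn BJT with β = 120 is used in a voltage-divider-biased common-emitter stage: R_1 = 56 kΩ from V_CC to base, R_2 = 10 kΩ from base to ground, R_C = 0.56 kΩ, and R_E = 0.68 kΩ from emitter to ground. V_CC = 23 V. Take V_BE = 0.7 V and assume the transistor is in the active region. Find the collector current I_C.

Thevenize the base divider: V_Th = V_CC·R_2/(R_1+R_2) = 23×10/66 = 3.48 V, R_Th = R_1‖R_2 = 8.48 kΩ.
Base-emitter loop: V_Th = I_B·R_Th + V_BE + (β+1)I_B·R_E, so I_B = (3.48 − 0.7) / (8.48 + 121×0.68) = 0.0307 mA.
I_C = β·I_B = 120×0.0307 = 3.68 mA, and I_E = (β+1)I_B = 3.71 mA.
V_CE = V_CC − I_C·R_C − I_E·R_E = 23 − 3.68×0.56 − 3.71×0.68 = 18.4 V.
V_CE = 18.4 V > 0.2 V confirms active-region operation.

I_C ≈ 3.7 mA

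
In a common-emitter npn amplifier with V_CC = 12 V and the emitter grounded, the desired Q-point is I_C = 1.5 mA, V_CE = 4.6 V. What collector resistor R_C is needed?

Collector loop: V_CC = I_C·R_C + V_CE.
R_C = (V_CC − V_CE)/I_C = (12 − 4.6)/1.5 = 4.93 kΩ.

R_C ≈ 4.9 kΩ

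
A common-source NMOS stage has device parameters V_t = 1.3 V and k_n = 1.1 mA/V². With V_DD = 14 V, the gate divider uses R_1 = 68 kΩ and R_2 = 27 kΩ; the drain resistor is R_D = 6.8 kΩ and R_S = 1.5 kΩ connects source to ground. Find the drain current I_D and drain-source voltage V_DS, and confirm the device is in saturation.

I_D ≈ 0.92 mA, V_DS ≈ 6.3 V

V_G = V_DD·R_2/(R_1+R_2) = 14×27/95 = 3.98 V.
Assume saturation: I_D = (k_n/2)(V_GS − V_t)² with V_GS = V_G − I_D·R_S = 3.98 − 1.5·I_D.
Substituting gives 1.24·I_D² − 5.42·I_D + 3.95 = 0, with roots I_D = 0.923 or 3.46 mA.
The root I_D = 3.46 mA gives V_GS = -1.21 V ≤ V_t, so take I_D = 0.923 mA.
Then V_GS = 2.6 V and V_DS = V_DD − I_D(R_D+R_S) = 14 − 0.923×8.3 = 6.34 V.
Saturation requires V_DS ≥ V_GS − V_t = 1.3 V; 6.34 ≥ 1.3 ✓.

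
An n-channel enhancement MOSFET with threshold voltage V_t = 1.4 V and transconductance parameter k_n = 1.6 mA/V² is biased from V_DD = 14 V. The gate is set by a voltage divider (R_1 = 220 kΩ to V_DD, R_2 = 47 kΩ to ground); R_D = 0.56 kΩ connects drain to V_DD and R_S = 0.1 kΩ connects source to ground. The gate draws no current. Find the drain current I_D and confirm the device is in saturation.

I_D ≈ 0.78 mA

V_G = V_DD·R_2/(R_1+R_2) = 14×47/267 = 2.46 V.
Assume saturation: I_D = (k_n/2)(V_GS − V_t)² with V_GS = V_G − I_D·R_S = 2.46 − 0.1·I_D.
Substituting gives 0.008·I_D² − 1.17·I_D + 0.906 = 0, with roots I_D = 0.779 or 146 mA.
The root I_D = 146 mA gives V_GS = -12.1 V ≤ V_t, so take I_D = 0.779 mA.
Then V_GS = 2.39 V and V_DS = V_DD − I_D(R_D+R_S) = 14 − 0.779×0.66 = 13.5 V.
Saturation requires V_DS ≥ V_GS − V_t = 0.987 V; 13.5 ≥ 0.987 ✓.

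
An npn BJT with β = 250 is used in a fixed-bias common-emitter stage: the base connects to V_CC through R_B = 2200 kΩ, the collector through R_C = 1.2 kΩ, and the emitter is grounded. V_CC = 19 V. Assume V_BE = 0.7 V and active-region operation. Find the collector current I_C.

I_C ≈ 2.1 mA

Base loop: V_CC = I_B·R_B + V_BE, so I_B = (19 − 0.7)/2200 kΩ = 0.00832 mA.
In the active region I_C = β·I_B = 250 × 0.00832 = 2.08 mA.
Collector loop: V_CE = V_CC − I_C·R_C = 19 − 2.08×1.2 = 16.5 V.
Since V_CE = 16.5 V > V_CE(sat) ≈ 0.2 V, the transistor is in the active region as assumed.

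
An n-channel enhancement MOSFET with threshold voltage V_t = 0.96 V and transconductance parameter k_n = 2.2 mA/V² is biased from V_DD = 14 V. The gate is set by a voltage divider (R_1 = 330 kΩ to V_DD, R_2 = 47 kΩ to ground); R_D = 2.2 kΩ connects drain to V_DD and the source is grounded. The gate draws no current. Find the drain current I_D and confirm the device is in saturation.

I_D ≈ 0.68 mA

V_G = V_DD·R_2/(R_1+R_2) = 14×47/377 = 1.75 V. With the source grounded, V_GS = V_G = 1.75 V.
Assume saturation: I_D = (k_n/2)(V_GS − V_t)² = (2.2/2)×(1.75 − 0.96)² = 1.1×0.785² = 0.678 mA.
V_DS = V_DD − I_D·R_D = 14 − 0.678×2.2 = 12.5 V.
Saturation requires V_DS ≥ V_GS − V_t = 0.785 V; 12.5 ≥ 0.785 ✓.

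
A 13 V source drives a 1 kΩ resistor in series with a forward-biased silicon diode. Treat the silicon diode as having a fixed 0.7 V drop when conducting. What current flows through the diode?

KVL around the loop: 13 = V_D + I·R = 0.7 + I × 1 kΩ.
So I = (13 − 0.7) / 1 kΩ = 12.3 / 1 = 12.3 mA.

I ≈ 12 mA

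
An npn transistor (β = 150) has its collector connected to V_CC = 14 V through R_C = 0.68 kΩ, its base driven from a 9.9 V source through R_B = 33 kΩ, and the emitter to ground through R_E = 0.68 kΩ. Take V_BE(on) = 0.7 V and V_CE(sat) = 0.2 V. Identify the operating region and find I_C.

saturation; I_C ≈ 10 mA

Assume active: I_B = (9.9 − 0.7)/(33 + 151×0.68) = 0.0678 mA, I_C = β·I_B = 10.2 mA.
Then V_CE = 14 − 10.2×0.68 − 10.2×0.68 = 0.121 V < 0.2 V — the active assumption fails.
Re-solve with V_CE = 0.2 V. KCL at the emitter: V_E/R_E = (V_BB−0.7−V_E)/R_B + (V_CC−0.2−V_E)/R_C, giving V_E = 6.92 V.
I_C = (V_CC − 0.2 − V_E)/R_C = (13.8 − 6.92)/0.68 = 10.1 mA.
Check: I_B = (9.2 − 6.92)/33 = 0.069 mA, and β·I_B = 10.3 mA > I_C, confirming saturation.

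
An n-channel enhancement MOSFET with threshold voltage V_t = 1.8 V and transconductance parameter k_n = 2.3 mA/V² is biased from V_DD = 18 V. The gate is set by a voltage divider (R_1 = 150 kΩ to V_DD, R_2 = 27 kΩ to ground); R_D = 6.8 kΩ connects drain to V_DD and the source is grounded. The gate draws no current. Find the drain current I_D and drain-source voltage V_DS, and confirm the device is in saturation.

I_D ≈ 1 mA, V_DS ≈ 11 V

V_G = V_DD·R_2/(R_1+R_2) = 18×27/177 = 2.75 V. With the source grounded, V_GS = V_G = 2.75 V.
Assume saturation: I_D = (k_n/2)(V_GS − V_t)² = (2.3/2)×(2.75 − 1.8)² = 1.15×0.946² = 1.03 mA.
V_DS = V_DD − I_D·R_D = 18 − 1.03×6.8 = 11 V.
Saturation requires V_DS ≥ V_GS − V_t = 0.946 V; 11 ≥ 0.946 ✓.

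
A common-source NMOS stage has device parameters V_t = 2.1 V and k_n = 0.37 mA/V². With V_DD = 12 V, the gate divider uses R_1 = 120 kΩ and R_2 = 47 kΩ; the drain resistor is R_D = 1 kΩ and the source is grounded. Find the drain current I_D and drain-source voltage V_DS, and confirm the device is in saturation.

V_G = V_DD·R_2/(R_1+R_2) = 12×47/167 = 3.38 V. With the source grounded, V_GS = V_G = 3.38 V.
Assume saturation: I_D = (k_n/2)(V_GS − V_t)² = (0.37/2)×(3.38 − 2.1)² = 0.185×1.28² = 0.302 mA.
V_DS = V_DD − I_D·R_D = 12 − 0.302×1 = 11.7 V.
Saturation requires V_DS ≥ V_GS − V_t = 1.28 V; 11.7 ≥ 1.28 ✓.

I_D ≈ 0.3 mA, V_DS ≈ 12 V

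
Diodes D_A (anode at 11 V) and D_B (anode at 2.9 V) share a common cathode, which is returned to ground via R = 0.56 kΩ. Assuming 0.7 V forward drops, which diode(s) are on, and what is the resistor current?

Only D_A conducts; I_R ≈ 18 mA

Assume both conduct. Then node N would need to be at both 11−0.7 = 10.3 V and 2.9−0.7 = 2.2 V, which is impossible.
Assume only D_A conducts: V_N = 11 − 0.7 = 10.3 V, so I_R = 10.3/0.56 = 18.4 mA.
Check D_B: its anode-to-cathode voltage is 2.9 − 10.3 = -7.4 V < 0.7 V, so it is off. The assumption is consistent.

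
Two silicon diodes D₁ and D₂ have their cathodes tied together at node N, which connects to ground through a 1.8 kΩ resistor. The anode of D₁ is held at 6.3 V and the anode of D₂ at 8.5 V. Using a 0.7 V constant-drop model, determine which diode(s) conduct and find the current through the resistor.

Assume both conduct. Then node N would need to be at both 6.3−0.7 = 5.6 V and 8.5−0.7 = 7.8 V, which is impossible.
Assume only D₂ conducts: V_N = 8.5 − 0.7 = 7.8 V, so I_R = 7.8/1.8 = 4.33 mA.
Check D₁: its anode-to-cathode voltage is 6.3 − 7.8 = -1.5 V < 0.7 V, so it is off. The assumption is consistent.

Only D₂ conducts; I_R ≈ 4.3 mA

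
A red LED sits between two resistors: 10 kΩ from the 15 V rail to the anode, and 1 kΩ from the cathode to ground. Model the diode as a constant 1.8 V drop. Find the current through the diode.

The two resistors are in series with the diode, so KVL gives 15 = I·10 + 1.8 + I·1.
I = (15 − 1.8) / (10 + 1) kΩ = 13.2 / 11 = 1.2 mA.

I ≈ 1.2 mA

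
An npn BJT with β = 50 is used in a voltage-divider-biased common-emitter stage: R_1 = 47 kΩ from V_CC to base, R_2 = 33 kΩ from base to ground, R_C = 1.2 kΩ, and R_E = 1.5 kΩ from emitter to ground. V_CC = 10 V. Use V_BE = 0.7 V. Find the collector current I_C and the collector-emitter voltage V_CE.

I_C ≈ 1.8 mA, V_CE ≈ 5.1 V

Thevenize the base divider: V_Th = V_CC·R_2/(R_1+R_2) = 10×33/80 = 4.12 V, R_Th = R_1‖R_2 = 19.4 kΩ.
Base-emitter loop: V_Th = I_B·R_Th + V_BE + (β+1)I_B·R_E, so I_B = (4.12 − 0.7) / (19.4 + 51×1.5) = 0.0357 mA.
I_C = β·I_B = 50×0.0357 = 1.79 mA, and I_E = (β+1)I_B = 1.82 mA.
V_CE = V_CC − I_C·R_C − I_E·R_E = 10 − 1.79×1.2 − 1.82×1.5 = 5.12 V.
V_CE = 5.12 V > 0.2 V confirms active-region operation.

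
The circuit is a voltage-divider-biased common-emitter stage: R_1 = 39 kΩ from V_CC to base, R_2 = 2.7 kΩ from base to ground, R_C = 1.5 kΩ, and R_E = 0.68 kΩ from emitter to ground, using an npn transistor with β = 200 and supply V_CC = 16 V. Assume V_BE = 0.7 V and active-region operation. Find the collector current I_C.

Thevenize the base divider: V_Th = V_CC·R_2/(R_1+R_2) = 16×2.7/41.7 = 1.04 V, R_Th = R_1‖R_2 = 2.53 kΩ.
Base-emitter loop: V_Th = I_B·R_Th + V_BE + (β+1)I_B·R_E, so I_B = (1.04 − 0.7) / (2.53 + 201×0.68) = 0.00241 mA.
I_C = β·I_B = 200×0.00241 = 0.483 mA, and I_E = (β+1)I_B = 0.485 mA.
V_CE = V_CC − I_C·R_C − I_E·R_E = 16 − 0.483×1.5 − 0.485×0.68 = 14.9 V.
V_CE = 14.9 V > 0.2 V confirms active-region operation.

I_C ≈ 0.48 mA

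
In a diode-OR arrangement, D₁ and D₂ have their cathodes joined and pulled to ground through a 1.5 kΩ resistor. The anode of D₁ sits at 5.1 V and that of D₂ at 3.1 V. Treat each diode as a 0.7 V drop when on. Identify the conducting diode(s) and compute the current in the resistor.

Only D₁ conducts; I_R ≈ 2.9 mA

Assume both conduct. Then node N would need to be at both 5.1−0.7 = 4.4 V and 3.1−0.7 = 2.4 V, which is impossible.
Assume only D₁ conducts: V_N = 5.1 − 0.7 = 4.4 V, so I_R = 4.4/1.5 = 2.93 mA.
Check D₂: its anode-to-cathode voltage is 3.1 − 4.4 = -1.3 V < 0.7 V, so it is off. The assumption is consistent.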